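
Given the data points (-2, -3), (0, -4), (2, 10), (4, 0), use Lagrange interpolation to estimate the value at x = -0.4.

Lagrange interpolation formula:
P(x) = Σ yᵢ × Lᵢ(x)
where Lᵢ(x) = Π_{j≠i} (x - xⱼ)/(xᵢ - xⱼ)

L_0(-0.4) = (-0.4 - 0)/(-2 - 0) × (-0.4 - 2)/(-2 - 2) × (-0.4 - 4)/(-2 - 4) = 0.088000
L_1(-0.4) = (-0.4 - (-2))/(0 - (-2)) × (-0.4 - 2)/(0 - 2) × (-0.4 - 4)/(0 - 4) = 1.056000
L_2(-0.4) = (-0.4 - (-2))/(2 - (-2)) × (-0.4 - 0)/(2 - 0) × (-0.4 - 4)/(2 - 4) = -0.176000
L_3(-0.4) = (-0.4 - (-2))/(4 - (-2)) × (-0.4 - 0)/(4 - 0) × (-0.4 - 2)/(4 - 2) = 0.032000

P(-0.4) = (-3)×L_0(-0.4) + (-4)×L_1(-0.4) + 10×L_2(-0.4) + 0×L_3(-0.4)
P(-0.4) = -6.248000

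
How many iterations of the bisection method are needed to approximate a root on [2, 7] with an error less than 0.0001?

We need (b-a)/2^n ≤ 0.0001
(7 - 2)/2^n ≤ 0.0001
5/2^n ≤ 0.0001
2^n ≥ 50000
n ≥ log₂(50000) = 15.61
n ≥ 16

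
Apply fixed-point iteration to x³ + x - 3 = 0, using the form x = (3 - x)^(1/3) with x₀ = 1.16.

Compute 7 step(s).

Equation: x³ + x - 3 = 0
Fixed-point form: x = (3 - x)^(1/3)
x₀ = 1.16

x_1 = g(1.160000) = 1.225385
x_2 = g(1.225385) = 1.210695
x_3 = g(1.210695) = 1.214026
x_4 = g(1.214026) = 1.213272
x_5 = g(1.213272) = 1.213443
x_6 = g(1.213443) = 1.213405
x_7 = g(1.213405) = 1.213413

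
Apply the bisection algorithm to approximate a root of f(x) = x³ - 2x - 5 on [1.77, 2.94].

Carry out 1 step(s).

f(x) = x³ - 2x - 5
Initial interval: [1.77, 2.94]

Iteration 1:
  c_1 = (1.770000 + 2.940000)/2 = 2.355000
  f(c_1) = f(2.355000) = 3.350889
  f(a) × f(c) < 0, new interval: [1.770000, 2.355000]

After 1 iteration(s), the approximation is c_1 = 2.355000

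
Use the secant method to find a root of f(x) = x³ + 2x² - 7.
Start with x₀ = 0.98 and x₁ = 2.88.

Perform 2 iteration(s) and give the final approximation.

f(x) = x³ + 2x² - 7
x₀ = 0.98, x₁ = 2.88

Secant formula: x_{n+1} = x_n - f(x_n)(x_n - x_{n-1})/(f(x_n) - f(x_{n-1}))

Iteration 1:
  f(0.980000) = -4.138008
  f(2.880000) = 33.476672
  x_2 = 2.880000 - 33.476672×(2.880000 - 0.980000)/(33.476672 - (-4.138008))
       = 1.189020
Iteration 2:
  f(2.880000) = 33.476672
  f(1.189020) = -2.491465
  x_3 = 1.189020 - (-2.491465)×(1.189020 - 2.880000)/(-2.491465 - 33.476672)
       = 1.306152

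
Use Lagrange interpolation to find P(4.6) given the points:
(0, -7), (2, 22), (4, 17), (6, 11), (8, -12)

Lagrange interpolation formula:
P(x) = Σ yᵢ × Lᵢ(x)
where Lᵢ(x) = Π_{j≠i} (x - xⱼ)/(xᵢ - xⱼ)

L_0(4.6) = (4.6 - 2)/(0 - 2) × (4.6 - 4)/(0 - 4) × (4.6 - 6)/(0 - 6) × (4.6 - 8)/(0 - 8) = 0.019337
L_1(4.6) = (4.6 - 0)/(2 - 0) × (4.6 - 4)/(2 - 4) × (4.6 - 6)/(2 - 6) × (4.6 - 8)/(2 - 8) = -0.136850
L_2(4.6) = (4.6 - 0)/(4 - 0) × (4.6 - 2)/(4 - 2) × (4.6 - 6)/(4 - 6) × (4.6 - 8)/(4 - 8) = 0.889525
L_3(4.6) = (4.6 - 0)/(6 - 0) × (4.6 - 2)/(6 - 2) × (4.6 - 4)/(6 - 4) × (4.6 - 8)/(6 - 8) = 0.254150
L_4(4.6) = (4.6 - 0)/(8 - 0) × (4.6 - 2)/(8 - 2) × (4.6 - 4)/(8 - 4) × (4.6 - 6)/(8 - 6) = -0.026162

P(4.6) = (-7)×L_0(4.6) + 22×L_1(4.6) + 17×L_2(4.6) + 11×L_3(4.6) + (-12)×L_4(4.6)
P(4.6) = 15.085463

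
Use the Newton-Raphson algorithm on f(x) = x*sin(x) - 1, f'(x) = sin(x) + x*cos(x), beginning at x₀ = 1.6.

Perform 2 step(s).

f(x) = x*sin(x) - 1
f'(x) = sin(x) + x*cos(x)
x₀ = 1.6

Newton-Raphson formula: x_{n+1} = x_n - f(x_n)/f'(x_n)

Iteration 1:
  f(1.600000) = 0.599318
  f'(1.600000) = 0.952854
  x_1 = 1.600000 - 0.599318/0.952854 = 0.971029
Iteration 2:
  f(0.971029) = -0.198448
  f'(0.971029) = 1.373565
  x_2 = 0.971029 - (-0.198448)/1.373565 = 1.115505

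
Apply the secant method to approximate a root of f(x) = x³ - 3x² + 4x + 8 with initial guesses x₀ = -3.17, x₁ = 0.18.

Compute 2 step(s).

f(x) = x³ - 3x² + 4x + 8
x₀ = -3.17, x₁ = 0.18

Secant formula: x_{n+1} = x_n - f(x_n)(x_n - x_{n-1})/(f(x_n) - f(x_{n-1}))

Iteration 1:
  f(-3.170000) = -66.681713
  f(0.180000) = 8.628632
  x_2 = 0.180000 - 8.628632×(0.180000 - (-3.170000))/(8.628632 - (-66.681713))
       = -0.203824
Iteration 2:
  f(0.180000) = 8.628632
  f(-0.203824) = 7.051604
  x_3 = -0.203824 - 7.051604×(-0.203824 - 0.180000)/(7.051604 - 8.628632)
       = -1.920074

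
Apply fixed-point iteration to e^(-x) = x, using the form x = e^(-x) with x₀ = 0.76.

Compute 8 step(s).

Equation: e^(-x) = x
Fixed-point form: x = e^(-x)
x₀ = 0.76

x_1 = g(0.760000) = 0.467666
x_2 = g(0.467666) = 0.626462
x_3 = g(0.626462) = 0.534479
x_4 = g(0.534479) = 0.585974
x_5 = g(0.585974) = 0.556563
x_6 = g(0.556563) = 0.573176
x_7 = g(0.573176) = 0.563732
x_8 = g(0.563732) = 0.569081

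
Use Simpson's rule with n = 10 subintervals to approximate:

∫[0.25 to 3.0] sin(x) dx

f(x) = sin(x)
a = 0.25, b = 3.0, n = 10
h = (b - a)/n = 0.275000

Simpson's rule: (h/3)[f(x₀) + 4f(x₁) + 2f(x₂) + ... + f(xₙ)]

x_0 = 0.2500, f(x_0) = 0.247404, coefficient = 1
x_1 = 0.5250, f(x_1) = 0.501213, coefficient = 4
x_2 = 0.8000, f(x_2) = 0.717356, coefficient = 2
x_3 = 1.0750, f(x_3) = 0.879590, coefficient = 4
x_4 = 1.3500, f(x_4) = 0.975723, coefficient = 2
x_5 = 1.6250, f(x_5) = 0.998531, coefficient = 4
x_6 = 1.9000, f(x_6) = 0.946300, coefficient = 2
x_7 = 2.1750, f(x_7) = 0.822955, coefficient = 4
x_8 = 2.4500, f(x_8) = 0.637765, coefficient = 2
x_9 = 2.7250, f(x_9) = 0.404647, coefficient = 4
x_10 = 3.0000, f(x_10) = 0.141120, coefficient = 1

I ≈ (0.275000/3) × 21.370557 = 1.958968
Exact value: 1.958905
Error: 0.000063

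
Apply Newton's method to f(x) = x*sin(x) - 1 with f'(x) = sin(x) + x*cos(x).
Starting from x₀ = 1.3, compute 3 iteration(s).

f(x) = x*sin(x) - 1
f'(x) = sin(x) + x*cos(x)
x₀ = 1.3

Newton-Raphson formula: x_{n+1} = x_n - f(x_n)/f'(x_n)

Iteration 1:
  f(1.300000) = 0.252626
  f'(1.300000) = 1.311307
  x_1 = 1.300000 - 0.252626/1.311307 = 1.107348
Iteration 2:
  f(1.107348) = -0.009459
  f'(1.107348) = 1.389540
  x_2 = 1.107348 - (-0.009459)/1.389540 = 1.114155
Iteration 3:
  f(1.114155) = -0.000002
  f'(1.114155) = 1.388810
  x_3 = 1.114155 - (-0.000002)/1.388810 = 1.114157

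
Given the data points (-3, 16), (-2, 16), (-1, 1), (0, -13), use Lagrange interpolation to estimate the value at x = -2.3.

Lagrange interpolation formula:
P(x) = Σ yᵢ × Lᵢ(x)
where Lᵢ(x) = Π_{j≠i} (x - xⱼ)/(xᵢ - xⱼ)

L_0(-2.3) = (-2.3 - (-2))/(-3 - (-2)) × (-2.3 - (-1))/(-3 - (-1)) × (-2.3 - 0)/(-3 - 0) = 0.149500
L_1(-2.3) = (-2.3 - (-3))/(-2 - (-3)) × (-2.3 - (-1))/(-2 - (-1)) × (-2.3 - 0)/(-2 - 0) = 1.046500
L_2(-2.3) = (-2.3 - (-3))/(-1 - (-3)) × (-2.3 - (-2))/(-1 - (-2)) × (-2.3 - 0)/(-1 - 0) = -0.241500
L_3(-2.3) = (-2.3 - (-3))/(0 - (-3)) × (-2.3 - (-2))/(0 - (-2)) × (-2.3 - (-1))/(0 - (-1)) = 0.045500

P(-2.3) = 16×L_0(-2.3) + 16×L_1(-2.3) + 1×L_2(-2.3) + (-13)×L_3(-2.3)
P(-2.3) = 18.303000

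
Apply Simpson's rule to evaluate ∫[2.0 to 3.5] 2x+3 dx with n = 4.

f(x) = 2x+3
a = 2.0, b = 3.5, n = 4
h = (b - a)/n = 0.375000

Simpson's rule: (h/3)[f(x₀) + 4f(x₁) + 2f(x₂) + ... + f(xₙ)]

x_0 = 2.0000, f(x_0) = 7.000000, coefficient = 1
x_1 = 2.3750, f(x_1) = 7.750000, coefficient = 4
x_2 = 2.7500, f(x_2) = 8.500000, coefficient = 2
x_3 = 3.1250, f(x_3) = 9.250000, coefficient = 4
x_4 = 3.5000, f(x_4) = 10.000000, coefficient = 1

I ≈ (0.375000/3) × 102.000000 = 12.750000
Exact value: 12.750000
Error: 0.000000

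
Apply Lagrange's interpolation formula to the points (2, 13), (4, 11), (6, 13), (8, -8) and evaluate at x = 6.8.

Lagrange interpolation formula:
P(x) = Σ yᵢ × Lᵢ(x)
where Lᵢ(x) = Π_{j≠i} (x - xⱼ)/(xᵢ - xⱼ)

L_0(6.8) = (6.8 - 4)/(2 - 4) × (6.8 - 6)/(2 - 6) × (6.8 - 8)/(2 - 8) = 0.056000
L_1(6.8) = (6.8 - 2)/(4 - 2) × (6.8 - 6)/(4 - 6) × (6.8 - 8)/(4 - 8) = -0.288000
L_2(6.8) = (6.8 - 2)/(6 - 2) × (6.8 - 4)/(6 - 4) × (6.8 - 8)/(6 - 8) = 1.008000
L_3(6.8) = (6.8 - 2)/(8 - 2) × (6.8 - 4)/(8 - 4) × (6.8 - 6)/(8 - 6) = 0.224000

P(6.8) = 13×L_0(6.8) + 11×L_1(6.8) + 13×L_2(6.8) + (-8)×L_3(6.8)
P(6.8) = 8.872000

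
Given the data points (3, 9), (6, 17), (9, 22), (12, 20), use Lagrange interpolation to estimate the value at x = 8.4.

Lagrange interpolation formula:
P(x) = Σ yᵢ × Lᵢ(x)
where Lᵢ(x) = Π_{j≠i} (x - xⱼ)/(xᵢ - xⱼ)

L_0(8.4) = (8.4 - 6)/(3 - 6) × (8.4 - 9)/(3 - 9) × (8.4 - 12)/(3 - 12) = -0.032000
L_1(8.4) = (8.4 - 3)/(6 - 3) × (8.4 - 9)/(6 - 9) × (8.4 - 12)/(6 - 12) = 0.216000
L_2(8.4) = (8.4 - 3)/(9 - 3) × (8.4 - 6)/(9 - 6) × (8.4 - 12)/(9 - 12) = 0.864000
L_3(8.4) = (8.4 - 3)/(12 - 3) × (8.4 - 6)/(12 - 6) × (8.4 - 9)/(12 - 9) = -0.048000

P(8.4) = 9×L_0(8.4) + 17×L_1(8.4) + 22×L_2(8.4) + 20×L_3(8.4)
P(8.4) = 21.432000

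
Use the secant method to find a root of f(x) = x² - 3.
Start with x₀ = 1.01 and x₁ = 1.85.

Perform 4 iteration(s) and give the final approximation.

f(x) = x² - 3
x₀ = 1.01, x₁ = 1.85

Secant formula: x_{n+1} = x_n - f(x_n)(x_n - x_{n-1})/(f(x_n) - f(x_{n-1}))

Iteration 1:
  f(1.010000) = -1.979900
  f(1.850000) = 0.422500
  x_2 = 1.850000 - 0.422500×(1.850000 - 1.010000)/(0.422500 - (-1.979900))
       = 1.702273
Iteration 2:
  f(1.850000) = 0.422500
  f(1.702273) = -0.102268
  x_3 = 1.702273 - (-0.102268)×(1.702273 - 1.850000)/(-0.102268 - 0.422500)
       = 1.731062
Iteration 3:
  f(1.702273) = -0.102268
  f(1.731062) = -0.003424
  x_4 = 1.731062 - (-0.003424)×(1.731062 - 1.702273)/(-0.003424 - (-0.102268))
       = 1.732059
Iteration 4:
  f(1.731062) = -0.003424
  f(1.732059) = 0.000030
  x_5 = 1.732059 - 0.000030×(1.732059 - 1.731062)/(0.000030 - (-0.003424))
       = 1.732051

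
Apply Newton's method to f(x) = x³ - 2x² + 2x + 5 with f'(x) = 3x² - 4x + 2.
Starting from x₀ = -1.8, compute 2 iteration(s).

f(x) = x³ - 2x² + 2x + 5
f'(x) = 3x² - 4x + 2
x₀ = -1.8

Newton-Raphson formula: x_{n+1} = x_n - f(x_n)/f'(x_n)

Iteration 1:
  f(-1.800000) = -10.912000
  f'(-1.800000) = 18.920000
  x_1 = -1.800000 - (-10.912000)/18.920000 = -1.223256
Iteration 2:
  f(-1.223256) = -2.269646
  f'(-1.223256) = 11.382088
  x_2 = -1.223256 - (-2.269646)/11.382088 = -1.023851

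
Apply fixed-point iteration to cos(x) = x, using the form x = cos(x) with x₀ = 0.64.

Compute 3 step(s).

Equation: cos(x) = x
Fixed-point form: x = cos(x)
x₀ = 0.64

x_1 = g(0.640000) = 0.802096
x_2 = g(0.802096) = 0.695202
x_3 = g(0.695202) = 0.767924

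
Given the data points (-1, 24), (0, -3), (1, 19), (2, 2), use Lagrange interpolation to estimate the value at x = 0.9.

Lagrange interpolation formula:
P(x) = Σ yᵢ × Lᵢ(x)
where Lᵢ(x) = Π_{j≠i} (x - xⱼ)/(xᵢ - xⱼ)

L_0(0.9) = (0.9 - 0)/(-1 - 0) × (0.9 - 1)/(-1 - 1) × (0.9 - 2)/(-1 - 2) = -0.016500
L_1(0.9) = (0.9 - (-1))/(0 - (-1)) × (0.9 - 1)/(0 - 1) × (0.9 - 2)/(0 - 2) = 0.104500
L_2(0.9) = (0.9 - (-1))/(1 - (-1)) × (0.9 - 0)/(1 - 0) × (0.9 - 2)/(1 - 2) = 0.940500
L_3(0.9) = (0.9 - (-1))/(2 - (-1)) × (0.9 - 0)/(2 - 0) × (0.9 - 1)/(2 - 1) = -0.028500

P(0.9) = 24×L_0(0.9) + (-3)×L_1(0.9) + 19×L_2(0.9) + 2×L_3(0.9)
P(0.9) = 17.103000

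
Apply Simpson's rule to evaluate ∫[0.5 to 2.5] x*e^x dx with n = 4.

f(x) = x*e^x
a = 0.5, b = 2.5, n = 4
h = (b - a)/n = 0.500000

Simpson's rule: (h/3)[f(x₀) + 4f(x₁) + 2f(x₂) + ... + f(xₙ)]

x_0 = 0.5000, f(x_0) = 0.824361, coefficient = 1
x_1 = 1.0000, f(x_1) = 2.718282, coefficient = 4
x_2 = 1.5000, f(x_2) = 6.722534, coefficient = 2
x_3 = 2.0000, f(x_3) = 14.778112, coefficient = 4
x_4 = 2.5000, f(x_4) = 30.456235, coefficient = 1

I ≈ (0.500000/3) × 114.711239 = 19.118540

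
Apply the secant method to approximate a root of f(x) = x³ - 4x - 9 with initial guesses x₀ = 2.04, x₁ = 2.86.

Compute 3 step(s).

f(x) = x³ - 4x - 9
x₀ = 2.04, x₁ = 2.86

Secant formula: x_{n+1} = x_n - f(x_n)(x_n - x_{n-1})/(f(x_n) - f(x_{n-1}))

Iteration 1:
  f(2.040000) = -8.670336
  f(2.860000) = 2.953656
  x_2 = 2.860000 - 2.953656×(2.860000 - 2.040000)/(2.953656 - (-8.670336))
       = 2.651638
Iteration 2:
  f(2.860000) = 2.953656
  f(2.651638) = -0.962397
  x_3 = 2.651638 - (-0.962397)×(2.651638 - 2.860000)/(-0.962397 - 2.953656)
       = 2.702844
Iteration 3:
  f(2.651638) = -0.962397
  f(2.702844) = -0.066105
  x_4 = 2.702844 - (-0.066105)×(2.702844 - 2.651638)/(-0.066105 - (-0.962397))
       = 2.706621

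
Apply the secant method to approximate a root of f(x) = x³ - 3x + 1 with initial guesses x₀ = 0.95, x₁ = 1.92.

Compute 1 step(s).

f(x) = x³ - 3x + 1
x₀ = 0.95, x₁ = 1.92

Secant formula: x_{n+1} = x_n - f(x_n)(x_n - x_{n-1})/(f(x_n) - f(x_{n-1}))

Iteration 1:
  f(0.950000) = -0.992625
  f(1.920000) = 2.317888
  x_2 = 1.920000 - 2.317888×(1.920000 - 0.950000)/(2.317888 - (-0.992625))
       = 1.240845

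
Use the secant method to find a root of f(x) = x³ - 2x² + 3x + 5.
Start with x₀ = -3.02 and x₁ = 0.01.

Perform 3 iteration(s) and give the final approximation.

f(x) = x³ - 2x² + 3x + 5
x₀ = -3.02, x₁ = 0.01

Secant formula: x_{n+1} = x_n - f(x_n)(x_n - x_{n-1})/(f(x_n) - f(x_{n-1}))

Iteration 1:
  f(-3.020000) = -49.844408
  f(0.010000) = 5.029801
  x_2 = 0.010000 - 5.029801×(0.010000 - (-3.020000))/(5.029801 - (-49.844408))
       = -0.267732
Iteration 2:
  f(0.010000) = 5.029801
  f(-0.267732) = 4.034254
  x_3 = -0.267732 - 4.034254×(-0.267732 - 0.010000)/(4.034254 - 5.029801)
       = -1.393183
Iteration 3:
  f(-0.267732) = 4.034254
  f(-1.393183) = -5.765574
  x_4 = -1.393183 - (-5.765574)×(-1.393183 - (-0.267732))/(-5.765574 - 4.034254)
       = -0.731041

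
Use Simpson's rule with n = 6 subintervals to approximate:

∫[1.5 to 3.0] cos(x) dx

f(x) = cos(x)
a = 1.5, b = 3.0, n = 6
h = (b - a)/n = 0.250000

Simpson's rule: (h/3)[f(x₀) + 4f(x₁) + 2f(x₂) + ... + f(xₙ)]

x_0 = 1.5000, f(x_0) = 0.070737, coefficient = 1
x_1 = 1.7500, f(x_1) = -0.178246, coefficient = 4
x_2 = 2.0000, f(x_2) = -0.416147, coefficient = 2
x_3 = 2.2500, f(x_3) = -0.628174, coefficient = 4
x_4 = 2.5000, f(x_4) = -0.801144, coefficient = 2
x_5 = 2.7500, f(x_5) = -0.924302, coefficient = 4
x_6 = 3.0000, f(x_6) = -0.989992, coefficient = 1

I ≈ (0.250000/3) × -10.276724 = -0.856394
Exact value: -0.856375
Error: 0.000019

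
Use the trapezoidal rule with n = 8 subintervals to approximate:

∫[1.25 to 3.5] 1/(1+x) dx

f(x) = 1/(1+x)
a = 1.25, b = 3.5, n = 8
h = (b - a)/n = 0.281250

Trapezoidal rule: (h/2)[f(x₀) + 2f(x₁) + 2f(x₂) + ... + f(xₙ)]

x_0 = 1.2500, f(x_0) = 0.444444, coefficient = 1
x_1 = 1.5312, f(x_1) = 0.395062, coefficient = 2
x_2 = 1.8125, f(x_2) = 0.355556, coefficient = 2
x_3 = 2.0938, f(x_3) = 0.323232, coefficient = 2
x_4 = 2.3750, f(x_4) = 0.296296, coefficient = 2
x_5 = 2.6562, f(x_5) = 0.273504, coefficient = 2
x_6 = 2.9375, f(x_6) = 0.253968, coefficient = 2
x_7 = 3.2188, f(x_7) = 0.237037, coefficient = 2
x_8 = 3.5000, f(x_8) = 0.222222, coefficient = 1

I ≈ (0.281250/2) × 4.935978 = 0.694122
Exact value: 0.693147
Error: 0.000975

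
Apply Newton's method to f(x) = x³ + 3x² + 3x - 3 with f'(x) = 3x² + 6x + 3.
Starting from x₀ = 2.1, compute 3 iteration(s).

f(x) = x³ + 3x² + 3x - 3
f'(x) = 3x² + 6x + 3
x₀ = 2.1

Newton-Raphson formula: x_{n+1} = x_n - f(x_n)/f'(x_n)

Iteration 1:
  f(2.100000) = 25.791000
  f'(2.100000) = 28.830000
  x_1 = 2.100000 - 25.791000/28.830000 = 1.205411
Iteration 2:
  f(1.205411) = 6.726762
  f'(1.205411) = 14.591513
  x_2 = 1.205411 - 6.726762/14.591513 = 0.744406
Iteration 3:
  f(0.744406) = 1.308144
  f'(0.744406) = 9.128857
  x_3 = 0.744406 - 1.308144/9.128857 = 0.601108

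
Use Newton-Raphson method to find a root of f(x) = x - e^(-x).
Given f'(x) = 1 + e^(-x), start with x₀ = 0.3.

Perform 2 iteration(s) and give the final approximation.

f(x) = x - e^(-x)
f'(x) = 1 + e^(-x)
x₀ = 0.3

Newton-Raphson formula: x_{n+1} = x_n - f(x_n)/f'(x_n)

Iteration 1:
  f(0.300000) = -0.440818
  f'(0.300000) = 1.740818
  x_1 = 0.300000 - (-0.440818)/1.740818 = 0.553225
Iteration 2:
  f(0.553225) = -0.021868
  f'(0.553225) = 1.575092
  x_2 = 0.553225 - (-0.021868)/1.575092 = 0.567108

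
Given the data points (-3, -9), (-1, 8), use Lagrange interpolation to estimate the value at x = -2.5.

Lagrange interpolation formula:
P(x) = Σ yᵢ × Lᵢ(x)
where Lᵢ(x) = Π_{j≠i} (x - xⱼ)/(xᵢ - xⱼ)

L_0(-2.5) = (-2.5 - (-1))/(-3 - (-1)) = 0.750000
L_1(-2.5) = (-2.5 - (-3))/(-1 - (-3)) = 0.250000

P(-2.5) = (-9)×L_0(-2.5) + 8×L_1(-2.5)
P(-2.5) = -4.750000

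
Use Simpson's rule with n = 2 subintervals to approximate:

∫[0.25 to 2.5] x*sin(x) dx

f(x) = x*sin(x)
a = 0.25, b = 2.5, n = 2
h = (b - a)/n = 1.125000

Simpson's rule: (h/3)[f(x₀) + 4f(x₁) + 2f(x₂) + ... + f(xₙ)]

x_0 = 0.2500, f(x_0) = 0.061851, coefficient = 1
x_1 = 1.3750, f(x_1) = 1.348728, coefficient = 4
x_2 = 2.5000, f(x_2) = 1.496180, coefficient = 1

I ≈ (1.125000/3) × 6.952943 = 2.607354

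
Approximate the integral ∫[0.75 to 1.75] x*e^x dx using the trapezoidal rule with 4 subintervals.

f(x) = x*e^x
a = 0.75, b = 1.75, n = 4
h = (b - a)/n = 0.250000

Trapezoidal rule: (h/2)[f(x₀) + 2f(x₁) + 2f(x₂) + ... + f(xₙ)]

x_0 = 0.7500, f(x_0) = 1.587750, coefficient = 1
x_1 = 1.0000, f(x_1) = 2.718282, coefficient = 2
x_2 = 1.2500, f(x_2) = 4.362929, coefficient = 2
x_3 = 1.5000, f(x_3) = 6.722534, coefficient = 2
x_4 = 1.7500, f(x_4) = 10.070555, coefficient = 1

I ≈ (0.250000/2) × 39.265793 = 4.908224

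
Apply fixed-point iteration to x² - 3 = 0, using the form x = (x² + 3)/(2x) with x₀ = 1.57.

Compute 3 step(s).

Equation: x² - 3 = 0
Fixed-point form: x = (x² + 3)/(2x)
x₀ = 1.57

x_1 = g(1.570000) = 1.740414
x_2 = g(1.740414) = 1.732071
x_3 = g(1.732071) = 1.732051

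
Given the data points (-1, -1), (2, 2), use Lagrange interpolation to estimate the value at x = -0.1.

Lagrange interpolation formula:
P(x) = Σ yᵢ × Lᵢ(x)
where Lᵢ(x) = Π_{j≠i} (x - xⱼ)/(xᵢ - xⱼ)

L_0(-0.1) = (-0.1 - 2)/(-1 - 2) = 0.700000
L_1(-0.1) = (-0.1 - (-1))/(2 - (-1)) = 0.300000

P(-0.1) = (-1)×L_0(-0.1) + 2×L_1(-0.1)
P(-0.1) = -0.100000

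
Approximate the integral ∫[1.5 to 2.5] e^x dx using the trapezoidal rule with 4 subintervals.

f(x) = e^x
a = 1.5, b = 2.5, n = 4
h = (b - a)/n = 0.250000

Trapezoidal rule: (h/2)[f(x₀) + 2f(x₁) + 2f(x₂) + ... + f(xₙ)]

x_0 = 1.5000, f(x_0) = 4.481689, coefficient = 1
x_1 = 1.7500, f(x_1) = 5.754603, coefficient = 2
x_2 = 2.0000, f(x_2) = 7.389056, coefficient = 2
x_3 = 2.2500, f(x_3) = 9.487736, coefficient = 2
x_4 = 2.5000, f(x_4) = 12.182494, coefficient = 1

I ≈ (0.250000/2) × 61.926972 = 7.740872
Exact value: 7.700805
Error: 0.040067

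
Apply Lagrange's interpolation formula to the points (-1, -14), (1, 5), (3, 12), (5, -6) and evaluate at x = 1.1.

Lagrange interpolation formula:
P(x) = Σ yᵢ × Lᵢ(x)
where Lᵢ(x) = Π_{j≠i} (x - xⱼ)/(xᵢ - xⱼ)

L_0(1.1) = (1.1 - 1)/(-1 - 1) × (1.1 - 3)/(-1 - 3) × (1.1 - 5)/(-1 - 5) = -0.015438
L_1(1.1) = (1.1 - (-1))/(1 - (-1)) × (1.1 - 3)/(1 - 3) × (1.1 - 5)/(1 - 5) = 0.972562
L_2(1.1) = (1.1 - (-1))/(3 - (-1)) × (1.1 - 1)/(3 - 1) × (1.1 - 5)/(3 - 5) = 0.051188
L_3(1.1) = (1.1 - (-1))/(5 - (-1)) × (1.1 - 1)/(5 - 1) × (1.1 - 3)/(5 - 3) = -0.008313

P(1.1) = (-14)×L_0(1.1) + 5×L_1(1.1) + 12×L_2(1.1) + (-6)×L_3(1.1)
P(1.1) = 5.743062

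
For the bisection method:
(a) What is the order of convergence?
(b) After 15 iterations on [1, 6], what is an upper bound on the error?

(a) Bisection has linear (order 1) convergence; the error is halved each step.

(b) Error bound = (b-a)/2^n = (6 - 1)/2^{15}
    = 5/2^{15}

(a) 1 (linear); (b) error ≤ 1.53e-04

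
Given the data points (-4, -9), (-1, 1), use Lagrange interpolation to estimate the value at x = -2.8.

Lagrange interpolation formula:
P(x) = Σ yᵢ × Lᵢ(x)
where Lᵢ(x) = Π_{j≠i} (x - xⱼ)/(xᵢ - xⱼ)

L_0(-2.8) = (-2.8 - (-1))/(-4 - (-1)) = 0.600000
L_1(-2.8) = (-2.8 - (-4))/(-1 - (-4)) = 0.400000

P(-2.8) = (-9)×L_0(-2.8) + 1×L_1(-2.8)
P(-2.8) = -5.000000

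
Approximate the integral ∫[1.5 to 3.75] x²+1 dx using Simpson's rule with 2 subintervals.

f(x) = x²+1
a = 1.5, b = 3.75, n = 2
h = (b - a)/n = 1.125000

Simpson's rule: (h/3)[f(x₀) + 4f(x₁) + 2f(x₂) + ... + f(xₙ)]

x_0 = 1.5000, f(x_0) = 3.250000, coefficient = 1
x_1 = 2.6250, f(x_1) = 7.890625, coefficient = 4
x_2 = 3.7500, f(x_2) = 15.062500, coefficient = 1

I ≈ (1.125000/3) × 49.875000 = 18.703125
Exact value: 18.703125
Error: 0.000000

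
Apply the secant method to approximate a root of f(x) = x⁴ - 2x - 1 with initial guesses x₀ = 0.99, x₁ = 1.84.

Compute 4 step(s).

f(x) = x⁴ - 2x - 1
x₀ = 0.99, x₁ = 1.84

Secant formula: x_{n+1} = x_n - f(x_n)(x_n - x_{n-1})/(f(x_n) - f(x_{n-1}))

Iteration 1:
  f(0.990000) = -2.019404
  f(1.840000) = 6.782287
  x_2 = 1.840000 - 6.782287×(1.840000 - 0.990000)/(6.782287 - (-2.019404))
       = 1.185019
Iteration 2:
  f(1.840000) = 6.782287
  f(1.185019) = -1.398066
  x_3 = 1.185019 - (-1.398066)×(1.185019 - 1.840000)/(-1.398066 - 6.782287)
       = 1.296958
Iteration 3:
  f(1.185019) = -1.398066
  f(1.296958) = -0.764453
  x_4 = 1.296958 - (-0.764453)×(1.296958 - 1.185019)/(-0.764453 - (-1.398066))
       = 1.432014
Iteration 4:
  f(1.296958) = -0.764453
  f(1.432014) = 0.341191
  x_5 = 1.432014 - 0.341191×(1.432014 - 1.296958)/(0.341191 - (-0.764453))
       = 1.390337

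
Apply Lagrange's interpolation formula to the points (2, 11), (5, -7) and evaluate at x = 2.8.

Lagrange interpolation formula:
P(x) = Σ yᵢ × Lᵢ(x)
where Lᵢ(x) = Π_{j≠i} (x - xⱼ)/(xᵢ - xⱼ)

L_0(2.8) = (2.8 - 5)/(2 - 5) = 0.733333
L_1(2.8) = (2.8 - 2)/(5 - 2) = 0.266667

P(2.8) = 11×L_0(2.8) + (-7)×L_1(2.8)
P(2.8) = 6.200000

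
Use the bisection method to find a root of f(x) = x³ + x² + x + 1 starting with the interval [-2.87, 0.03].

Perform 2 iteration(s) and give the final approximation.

f(x) = x³ + x² + x + 1
Initial interval: [-2.87, 0.03]

Iteration 1:
  c_1 = (-2.870000 + 0.030000)/2 = -1.420000
  f(c_1) = f(-1.420000) = -1.266888
  f(a) × f(c) ≥ 0, new interval: [-1.420000, 0.030000]
Iteration 2:
  c_2 = (-1.420000 + 0.030000)/2 = -0.695000
  f(c_2) = f(-0.695000) = 0.452323
  f(a) × f(c) < 0, new interval: [-1.420000, -0.695000]

After 2 iteration(s), the approximation is c_2 = -0.695000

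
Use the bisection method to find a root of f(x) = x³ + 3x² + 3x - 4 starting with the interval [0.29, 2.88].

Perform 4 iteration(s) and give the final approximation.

f(x) = x³ + 3x² + 3x - 4
Initial interval: [0.29, 2.88]

Iteration 1:
  c_1 = (0.290000 + 2.880000)/2 = 1.585000
  f(c_1) = f(1.585000) = 12.273552
  f(a) × f(c) < 0, new interval: [0.290000, 1.585000]
Iteration 2:
  c_2 = (0.290000 + 1.585000)/2 = 0.937500
  f(c_2) = f(0.937500) = 2.273193
  f(a) × f(c) < 0, new interval: [0.290000, 0.937500]
Iteration 3:
  c_3 = (0.290000 + 0.937500)/2 = 0.613750
  f(c_3) = f(0.613750) = -0.797490
  f(a) × f(c) ≥ 0, new interval: [0.613750, 0.937500]
Iteration 4:
  c_4 = (0.613750 + 0.937500)/2 = 0.775625
  f(c_4) = f(0.775625) = 0.598269
  f(a) × f(c) < 0, new interval: [0.613750, 0.775625]

After 4 iteration(s), the approximation is c_4 = 0.775625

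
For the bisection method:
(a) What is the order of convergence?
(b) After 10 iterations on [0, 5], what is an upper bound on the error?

(a) Bisection has linear (order 1) convergence; the error is halved each step.

(b) Error bound = (b-a)/2^n = (5 - 0)/2^{10}
    = 5/2^{10}

(a) 1 (linear); (b) error ≤ 4.88e-03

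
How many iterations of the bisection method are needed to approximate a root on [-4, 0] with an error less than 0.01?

We need (b-a)/2^n ≤ 0.01
(0 - (-4))/2^n ≤ 0.01
4/2^n ≤ 0.01
2^n ≥ 400
n ≥ log₂(400) = 8.64
n ≥ 9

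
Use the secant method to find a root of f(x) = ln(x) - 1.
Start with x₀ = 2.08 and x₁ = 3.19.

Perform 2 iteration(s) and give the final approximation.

f(x) = ln(x) - 1
x₀ = 2.08, x₁ = 3.19

Secant formula: x_{n+1} = x_n - f(x_n)(x_n - x_{n-1})/(f(x_n) - f(x_{n-1}))

Iteration 1:
  f(2.080000) = -0.267632
  f(3.190000) = 0.160021
  x_2 = 3.190000 - 0.160021×(3.190000 - 2.080000)/(0.160021 - (-0.267632))
       = 2.774656
Iteration 2:
  f(3.190000) = 0.160021
  f(2.774656) = 0.020527
  x_3 = 2.774656 - 0.020527×(2.774656 - 3.190000)/(0.020527 - 0.160021)
       = 2.713538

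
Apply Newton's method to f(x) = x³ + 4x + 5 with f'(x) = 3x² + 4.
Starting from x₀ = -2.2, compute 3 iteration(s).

f(x) = x³ + 4x + 5
f'(x) = 3x² + 4
x₀ = -2.2

Newton-Raphson formula: x_{n+1} = x_n - f(x_n)/f'(x_n)

Iteration 1:
  f(-2.200000) = -14.448000
  f'(-2.200000) = 18.520000
  x_1 = -2.200000 - (-14.448000)/18.520000 = -1.419870
Iteration 2:
  f(-1.419870) = -3.541986
  f'(-1.419870) = 10.048096
  x_2 = -1.419870 - (-3.541986)/10.048096 = -1.067367
Iteration 3:
  f(-1.067367) = -0.485491
  f'(-1.067367) = 7.417818
  x_3 = -1.067367 - (-0.485491)/7.417818 = -1.001918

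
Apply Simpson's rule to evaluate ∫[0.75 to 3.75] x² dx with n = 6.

f(x) = x²
a = 0.75, b = 3.75, n = 6
h = (b - a)/n = 0.500000

Simpson's rule: (h/3)[f(x₀) + 4f(x₁) + 2f(x₂) + ... + f(xₙ)]

x_0 = 0.7500, f(x_0) = 0.562500, coefficient = 1
x_1 = 1.2500, f(x_1) = 1.562500, coefficient = 4
x_2 = 1.7500, f(x_2) = 3.062500, coefficient = 2
x_3 = 2.2500, f(x_3) = 5.062500, coefficient = 4
x_4 = 2.7500, f(x_4) = 7.562500, coefficient = 2
x_5 = 3.2500, f(x_5) = 10.562500, coefficient = 4
x_6 = 3.7500, f(x_6) = 14.062500, coefficient = 1

I ≈ (0.500000/3) × 104.625000 = 17.437500
Exact value: 17.437500
Error: 0.000000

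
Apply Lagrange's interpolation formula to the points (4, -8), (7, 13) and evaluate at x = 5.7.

Lagrange interpolation formula:
P(x) = Σ yᵢ × Lᵢ(x)
where Lᵢ(x) = Π_{j≠i} (x - xⱼ)/(xᵢ - xⱼ)

L_0(5.7) = (5.7 - 7)/(4 - 7) = 0.433333
L_1(5.7) = (5.7 - 4)/(7 - 4) = 0.566667

P(5.7) = (-8)×L_0(5.7) + 13×L_1(5.7)
P(5.7) = 3.900000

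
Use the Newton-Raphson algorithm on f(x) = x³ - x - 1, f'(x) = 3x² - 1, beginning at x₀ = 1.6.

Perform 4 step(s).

f(x) = x³ - x - 1
f'(x) = 3x² - 1
x₀ = 1.6

Newton-Raphson formula: x_{n+1} = x_n - f(x_n)/f'(x_n)

Iteration 1:
  f(1.600000) = 1.496000
  f'(1.600000) = 6.680000
  x_1 = 1.600000 - 1.496000/6.680000 = 1.376048
Iteration 2:
  f(1.376048) = 0.229510
  f'(1.376048) = 4.680524
  x_2 = 1.376048 - 0.229510/4.680524 = 1.327013
Iteration 3:
  f(1.327013) = 0.009808
  f'(1.327013) = 4.282890
  x_3 = 1.327013 - 0.009808/4.282890 = 1.324723
Iteration 4:
  f(1.324723) = 0.000021
  f'(1.324723) = 4.264672
  x_4 = 1.324723 - 0.000021/4.264672 = 1.324718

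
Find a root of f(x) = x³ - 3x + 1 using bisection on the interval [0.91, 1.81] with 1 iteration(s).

f(x) = x³ - 3x + 1
Initial interval: [0.91, 1.81]

Iteration 1:
  c_1 = (0.910000 + 1.810000)/2 = 1.360000
  f(c_1) = f(1.360000) = -0.564544
  f(a) × f(c) ≥ 0, new interval: [1.360000, 1.810000]

After 1 iteration(s), the approximation is c_1 = 1.360000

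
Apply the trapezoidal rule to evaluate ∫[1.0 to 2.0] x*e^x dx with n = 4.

f(x) = x*e^x
a = 1.0, b = 2.0, n = 4
h = (b - a)/n = 0.250000

Trapezoidal rule: (h/2)[f(x₀) + 2f(x₁) + 2f(x₂) + ... + f(xₙ)]

x_0 = 1.0000, f(x_0) = 2.718282, coefficient = 1
x_1 = 1.2500, f(x_1) = 4.362929, coefficient = 2
x_2 = 1.5000, f(x_2) = 6.722534, coefficient = 2
x_3 = 1.7500, f(x_3) = 10.070555, coefficient = 2
x_4 = 2.0000, f(x_4) = 14.778112, coefficient = 1

I ≈ (0.250000/2) × 59.808428 = 7.476053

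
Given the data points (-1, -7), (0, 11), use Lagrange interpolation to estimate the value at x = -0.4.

Lagrange interpolation formula:
P(x) = Σ yᵢ × Lᵢ(x)
where Lᵢ(x) = Π_{j≠i} (x - xⱼ)/(xᵢ - xⱼ)

L_0(-0.4) = (-0.4 - 0)/(-1 - 0) = 0.400000
L_1(-0.4) = (-0.4 - (-1))/(0 - (-1)) = 0.600000

P(-0.4) = (-7)×L_0(-0.4) + 11×L_1(-0.4)
P(-0.4) = 3.800000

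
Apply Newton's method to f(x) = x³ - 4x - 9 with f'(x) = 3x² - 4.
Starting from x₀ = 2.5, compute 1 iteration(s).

f(x) = x³ - 4x - 9
f'(x) = 3x² - 4
x₀ = 2.5

Newton-Raphson formula: x_{n+1} = x_n - f(x_n)/f'(x_n)

Iteration 1:
  f(2.500000) = -3.375000
  f'(2.500000) = 14.750000
  x_1 = 2.500000 - (-3.375000)/14.750000 = 2.728814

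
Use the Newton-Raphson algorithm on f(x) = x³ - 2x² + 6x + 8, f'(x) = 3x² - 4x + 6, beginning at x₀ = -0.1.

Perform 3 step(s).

f(x) = x³ - 2x² + 6x + 8
f'(x) = 3x² - 4x + 6
x₀ = -0.1

Newton-Raphson formula: x_{n+1} = x_n - f(x_n)/f'(x_n)

Iteration 1:
  f(-0.100000) = 7.379000
  f'(-0.100000) = 6.430000
  x_1 = -0.100000 - 7.379000/6.430000 = -1.247589
Iteration 2:
  f(-1.247589) = -4.540342
  f'(-1.247589) = 15.659796
  x_2 = -1.247589 - (-4.540342)/15.659796 = -0.957653
Iteration 3:
  f(-0.957653) = -0.458382
  f'(-0.957653) = 12.581911
  x_3 = -0.957653 - (-0.458382)/12.581911 = -0.921221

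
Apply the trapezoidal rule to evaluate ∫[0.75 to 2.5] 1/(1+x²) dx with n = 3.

f(x) = 1/(1+x²)
a = 0.75, b = 2.5, n = 3
h = (b - a)/n = 0.583333

Trapezoidal rule: (h/2)[f(x₀) + 2f(x₁) + 2f(x₂) + ... + f(xₙ)]

x_0 = 0.7500, f(x_0) = 0.640000, coefficient = 1
x_1 = 1.3333, f(x_1) = 0.360000, coefficient = 2
x_2 = 1.9167, f(x_2) = 0.213967, coefficient = 2
x_3 = 2.5000, f(x_3) = 0.137931, coefficient = 1

I ≈ (0.583333/2) × 1.925866 = 0.561711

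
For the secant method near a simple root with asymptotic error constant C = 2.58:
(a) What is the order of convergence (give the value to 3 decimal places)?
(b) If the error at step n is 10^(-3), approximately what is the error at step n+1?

(a) Secant method has superlinear convergence with order φ = (1+√5)/2 ≈ 1.618.
    This means |e_{n+1}| ≈ C|e_n|^1.618.

(b) With |e_n| = 10^(-3) and C = 2.58:
    |e_{n+1}| ≈ 2.58 × (10^(-3))^1.618 = 2.58 × 10^(-4.85)

(a) ≈ 1.618 (golden ratio); (b) |e_{n+1}| ≈ 3.610e-05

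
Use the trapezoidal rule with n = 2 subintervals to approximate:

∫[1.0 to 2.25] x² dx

f(x) = x²
a = 1.0, b = 2.25, n = 2
h = (b - a)/n = 0.625000

Trapezoidal rule: (h/2)[f(x₀) + 2f(x₁) + 2f(x₂) + ... + f(xₙ)]

x_0 = 1.0000, f(x_0) = 1.000000, coefficient = 1
x_1 = 1.6250, f(x_1) = 2.640625, coefficient = 2
x_2 = 2.2500, f(x_2) = 5.062500, coefficient = 1

I ≈ (0.625000/2) × 11.343750 = 3.544922
Exact value: 3.463542
Error: 0.081380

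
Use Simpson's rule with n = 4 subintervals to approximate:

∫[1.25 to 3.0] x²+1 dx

f(x) = x²+1
a = 1.25, b = 3.0, n = 4
h = (b - a)/n = 0.437500

Simpson's rule: (h/3)[f(x₀) + 4f(x₁) + 2f(x₂) + ... + f(xₙ)]

x_0 = 1.2500, f(x_0) = 2.562500, coefficient = 1
x_1 = 1.6875, f(x_1) = 3.847656, coefficient = 4
x_2 = 2.1250, f(x_2) = 5.515625, coefficient = 2
x_3 = 2.5625, f(x_3) = 7.566406, coefficient = 4
x_4 = 3.0000, f(x_4) = 10.000000, coefficient = 1

I ≈ (0.437500/3) × 69.250000 = 10.098958
Exact value: 10.098958
Error: 0.000000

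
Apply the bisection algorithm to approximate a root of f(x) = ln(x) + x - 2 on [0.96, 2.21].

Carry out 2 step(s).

f(x) = ln(x) + x - 2
Initial interval: [0.96, 2.21]

Iteration 1:
  c_1 = (0.960000 + 2.210000)/2 = 1.585000
  f(c_1) = f(1.585000) = 0.045584
  f(a) × f(c) < 0, new interval: [0.960000, 1.585000]
Iteration 2:
  c_2 = (0.960000 + 1.585000)/2 = 1.272500
  f(c_2) = f(1.272500) = -0.486517
  f(a) × f(c) ≥ 0, new interval: [1.272500, 1.585000]

After 2 iteration(s), the approximation is c_2 = 1.272500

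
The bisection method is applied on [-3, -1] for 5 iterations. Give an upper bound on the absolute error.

Bisection error bound: |error| ≤ (b-a)/2^n
|error| ≤ (-1 - (-3))/2^5 = 2/2^5
|error| ≤ 0.0625000000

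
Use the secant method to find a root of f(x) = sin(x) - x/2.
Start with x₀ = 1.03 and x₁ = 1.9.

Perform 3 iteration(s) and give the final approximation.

f(x) = sin(x) - x/2
x₀ = 1.03, x₁ = 1.9

Secant formula: x_{n+1} = x_n - f(x_n)(x_n - x_{n-1})/(f(x_n) - f(x_{n-1}))

Iteration 1:
  f(1.030000) = 0.342299
  f(1.900000) = -0.003700
  x_2 = 1.900000 - (-0.003700)×(1.900000 - 1.030000)/(-0.003700 - 0.342299)
       = 1.890697
Iteration 2:
  f(1.900000) = -0.003700
  f(1.890697) = 0.003918
  x_3 = 1.890697 - 0.003918×(1.890697 - 1.900000)/(0.003918 - (-0.003700))
       = 1.895482
Iteration 3:
  f(1.890697) = 0.003918
  f(1.895482) = 0.000010
  x_4 = 1.895482 - 0.000010×(1.895482 - 1.890697)/(0.000010 - 0.003918)
       = 1.895494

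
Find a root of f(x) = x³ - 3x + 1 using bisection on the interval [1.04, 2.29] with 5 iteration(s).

f(x) = x³ - 3x + 1
Initial interval: [1.04, 2.29]

Iteration 1:
  c_1 = (1.040000 + 2.290000)/2 = 1.665000
  f(c_1) = f(1.665000) = 0.620755
  f(a) × f(c) < 0, new interval: [1.040000, 1.665000]
Iteration 2:
  c_2 = (1.040000 + 1.665000)/2 = 1.352500
  f(c_2) = f(1.352500) = -0.583431
  f(a) × f(c) ≥ 0, new interval: [1.352500, 1.665000]
Iteration 3:
  c_3 = (1.352500 + 1.665000)/2 = 1.508750
  f(c_3) = f(1.508750) = -0.091842
  f(a) × f(c) ≥ 0, new interval: [1.508750, 1.665000]
Iteration 4:
  c_4 = (1.508750 + 1.665000)/2 = 1.586875
  f(c_4) = f(1.586875) = 0.235400
  f(a) × f(c) < 0, new interval: [1.508750, 1.586875]
Iteration 5:
  c_5 = (1.508750 + 1.586875)/2 = 1.547813
  f(c_5) = f(1.547813) = 0.064693
  f(a) × f(c) < 0, new interval: [1.508750, 1.547813]

After 5 iteration(s), the approximation is c_5 = 1.547813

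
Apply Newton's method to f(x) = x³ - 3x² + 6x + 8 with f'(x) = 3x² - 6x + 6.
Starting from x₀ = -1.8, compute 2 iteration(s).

f(x) = x³ - 3x² + 6x + 8
f'(x) = 3x² - 6x + 6
x₀ = -1.8

Newton-Raphson formula: x_{n+1} = x_n - f(x_n)/f'(x_n)

Iteration 1:
  f(-1.800000) = -18.352000
  f'(-1.800000) = 26.520000
  x_1 = -1.800000 - (-18.352000)/26.520000 = -1.107994
Iteration 2:
  f(-1.107994) = -3.691145
  f'(-1.107994) = 16.330916
  x_2 = -1.107994 - (-3.691145)/16.330916 = -0.881972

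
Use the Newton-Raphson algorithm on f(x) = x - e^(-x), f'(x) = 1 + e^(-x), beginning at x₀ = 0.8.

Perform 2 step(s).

f(x) = x - e^(-x)
f'(x) = 1 + e^(-x)
x₀ = 0.8

Newton-Raphson formula: x_{n+1} = x_n - f(x_n)/f'(x_n)

Iteration 1:
  f(0.800000) = 0.350671
  f'(0.800000) = 1.449329
  x_1 = 0.800000 - 0.350671/1.449329 = 0.558046
Iteration 2:
  f(0.558046) = -0.014280
  f'(0.558046) = 1.572326
  x_2 = 0.558046 - (-0.014280)/1.572326 = 0.567128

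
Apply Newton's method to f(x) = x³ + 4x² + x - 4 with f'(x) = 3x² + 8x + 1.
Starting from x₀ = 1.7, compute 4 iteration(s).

f(x) = x³ + 4x² + x - 4
f'(x) = 3x² + 8x + 1
x₀ = 1.7

Newton-Raphson formula: x_{n+1} = x_n - f(x_n)/f'(x_n)

Iteration 1:
  f(1.700000) = 14.173000
  f'(1.700000) = 23.270000
  x_1 = 1.700000 - 14.173000/23.270000 = 1.090933
Iteration 2:
  f(1.090933) = 3.149823
  f'(1.090933) = 13.297862
  x_2 = 1.090933 - 3.149823/13.297862 = 0.854066
Iteration 3:
  f(0.854066) = 0.394757
  f'(0.854066) = 10.020809
  x_3 = 0.854066 - 0.394757/10.020809 = 0.814672
Iteration 4:
  f(0.814672) = 0.010123
  f'(0.814672) = 9.508446
  x_4 = 0.814672 - 0.010123/9.508446 = 0.813607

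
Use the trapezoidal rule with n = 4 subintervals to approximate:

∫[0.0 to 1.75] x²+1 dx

f(x) = x²+1
a = 0.0, b = 1.75, n = 4
h = (b - a)/n = 0.437500

Trapezoidal rule: (h/2)[f(x₀) + 2f(x₁) + 2f(x₂) + ... + f(xₙ)]

x_0 = 0.0000, f(x_0) = 1.000000, coefficient = 1
x_1 = 0.4375, f(x_1) = 1.191406, coefficient = 2
x_2 = 0.8750, f(x_2) = 1.765625, coefficient = 2
x_3 = 1.3125, f(x_3) = 2.722656, coefficient = 2
x_4 = 1.7500, f(x_4) = 4.062500, coefficient = 1

I ≈ (0.437500/2) × 16.421875 = 3.592285
Exact value: 3.536458
Error: 0.055827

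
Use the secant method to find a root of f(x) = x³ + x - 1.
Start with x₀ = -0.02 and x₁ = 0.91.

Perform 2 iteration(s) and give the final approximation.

f(x) = x³ + x - 1
x₀ = -0.02, x₁ = 0.91

Secant formula: x_{n+1} = x_n - f(x_n)(x_n - x_{n-1})/(f(x_n) - f(x_{n-1}))

Iteration 1:
  f(-0.020000) = -1.020008
  f(0.910000) = 0.663571
  x_2 = 0.910000 - 0.663571×(0.910000 - (-0.020000))/(0.663571 - (-1.020008))
       = 0.543447
Iteration 2:
  f(0.910000) = 0.663571
  f(0.543447) = -0.296054
  x_3 = 0.543447 - (-0.296054)×(0.543447 - 0.910000)/(-0.296054 - 0.663571)
       = 0.656532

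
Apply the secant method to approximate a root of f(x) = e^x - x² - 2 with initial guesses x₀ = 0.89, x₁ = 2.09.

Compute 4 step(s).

f(x) = e^x - x² - 2
x₀ = 0.89, x₁ = 2.09

Secant formula: x_{n+1} = x_n - f(x_n)(x_n - x_{n-1})/(f(x_n) - f(x_{n-1}))

Iteration 1:
  f(0.890000) = -0.356970
  f(2.090000) = 1.716815
  x_2 = 2.090000 - 1.716815×(2.090000 - 0.890000)/(1.716815 - (-0.356970))
       = 1.096562
Iteration 2:
  f(2.090000) = 1.716815
  f(1.096562) = -0.208593
  x_3 = 1.096562 - (-0.208593)×(1.096562 - 2.090000)/(-0.208593 - 1.716815)
       = 1.204188
Iteration 3:
  f(1.096562) = -0.208593
  f(1.204188) = -0.116018
  x_4 = 1.204188 - (-0.116018)×(1.204188 - 1.096562)/(-0.116018 - (-0.208593))
       = 1.339069
Iteration 4:
  f(1.204188) = -0.116018
  f(1.339069) = 0.022384
  x_5 = 1.339069 - 0.022384×(1.339069 - 1.204188)/(0.022384 - (-0.116018))
       = 1.317255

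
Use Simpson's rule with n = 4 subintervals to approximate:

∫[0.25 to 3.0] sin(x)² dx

f(x) = sin(x)²
a = 0.25, b = 3.0, n = 4
h = (b - a)/n = 0.687500

Simpson's rule: (h/3)[f(x₀) + 4f(x₁) + 2f(x₂) + ... + f(xₙ)]

x_0 = 0.2500, f(x_0) = 0.061209, coefficient = 1
x_1 = 0.9375, f(x_1) = 0.649767, coefficient = 4
x_2 = 1.6250, f(x_2) = 0.997065, coefficient = 2
x_3 = 2.3125, f(x_3) = 0.543639, coefficient = 4
x_4 = 3.0000, f(x_4) = 0.019915, coefficient = 1

I ≈ (0.687500/3) × 6.848876 = 1.569534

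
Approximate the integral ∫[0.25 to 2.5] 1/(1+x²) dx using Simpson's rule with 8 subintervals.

f(x) = 1/(1+x²)
a = 0.25, b = 2.5, n = 8
h = (b - a)/n = 0.281250

Simpson's rule: (h/3)[f(x₀) + 4f(x₁) + 2f(x₂) + ... + f(xₙ)]

x_0 = 0.2500, f(x_0) = 0.941176, coefficient = 1
x_1 = 0.5312, f(x_1) = 0.779893, coefficient = 4
x_2 = 0.8125, f(x_2) = 0.602353, coefficient = 2
x_3 = 1.0938, f(x_3) = 0.455313, coefficient = 4
x_4 = 1.3750, f(x_4) = 0.345946, coefficient = 2
x_5 = 1.6562, f(x_5) = 0.267154, coefficient = 4
x_6 = 1.9375, f(x_6) = 0.210353, coefficient = 2
x_7 = 2.2188, f(x_7) = 0.168838, coefficient = 4
x_8 = 2.5000, f(x_8) = 0.137931, coefficient = 1

I ≈ (0.281250/3) × 10.081204 = 0.945113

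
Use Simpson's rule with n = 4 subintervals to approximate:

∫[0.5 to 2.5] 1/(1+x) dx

f(x) = 1/(1+x)
a = 0.5, b = 2.5, n = 4
h = (b - a)/n = 0.500000

Simpson's rule: (h/3)[f(x₀) + 4f(x₁) + 2f(x₂) + ... + f(xₙ)]

x_0 = 0.5000, f(x_0) = 0.666667, coefficient = 1
x_1 = 1.0000, f(x_1) = 0.500000, coefficient = 4
x_2 = 1.5000, f(x_2) = 0.400000, coefficient = 2
x_3 = 2.0000, f(x_3) = 0.333333, coefficient = 4
x_4 = 2.5000, f(x_4) = 0.285714, coefficient = 1

I ≈ (0.500000/3) × 5.085714 = 0.847619
Exact value: 0.847298
Error: 0.000321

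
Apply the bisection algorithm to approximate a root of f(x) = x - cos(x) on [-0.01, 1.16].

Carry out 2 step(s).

f(x) = x - cos(x)
Initial interval: [-0.01, 1.16]

Iteration 1:
  c_1 = (-0.010000 + 1.160000)/2 = 0.575000
  f(c_1) = f(0.575000) = -0.264192
  f(a) × f(c) ≥ 0, new interval: [0.575000, 1.160000]
Iteration 2:
  c_2 = (0.575000 + 1.160000)/2 = 0.867500
  f(c_2) = f(0.867500) = 0.220765
  f(a) × f(c) < 0, new interval: [0.575000, 0.867500]

After 2 iteration(s), the approximation is c_2 = 0.867500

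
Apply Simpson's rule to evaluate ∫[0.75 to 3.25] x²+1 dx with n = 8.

f(x) = x²+1
a = 0.75, b = 3.25, n = 8
h = (b - a)/n = 0.312500

Simpson's rule: (h/3)[f(x₀) + 4f(x₁) + 2f(x₂) + ... + f(xₙ)]

x_0 = 0.7500, f(x_0) = 1.562500, coefficient = 1
x_1 = 1.0625, f(x_1) = 2.128906, coefficient = 4
x_2 = 1.3750, f(x_2) = 2.890625, coefficient = 2
x_3 = 1.6875, f(x_3) = 3.847656, coefficient = 4
x_4 = 2.0000, f(x_4) = 5.000000, coefficient = 2
x_5 = 2.3125, f(x_5) = 6.347656, coefficient = 4
x_6 = 2.6250, f(x_6) = 7.890625, coefficient = 2
x_7 = 2.9375, f(x_7) = 9.628906, coefficient = 4
x_8 = 3.2500, f(x_8) = 11.562500, coefficient = 1

I ≈ (0.312500/3) × 132.500000 = 13.802083
Exact value: 13.802083
Error: 0.000000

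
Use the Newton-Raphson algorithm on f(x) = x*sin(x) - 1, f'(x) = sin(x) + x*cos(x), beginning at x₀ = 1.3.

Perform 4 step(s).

f(x) = x*sin(x) - 1
f'(x) = sin(x) + x*cos(x)
x₀ = 1.3

Newton-Raphson formula: x_{n+1} = x_n - f(x_n)/f'(x_n)

Iteration 1:
  f(1.300000) = 0.252626
  f'(1.300000) = 1.311307
  x_1 = 1.300000 - 0.252626/1.311307 = 1.107348
Iteration 2:
  f(1.107348) = -0.009459
  f'(1.107348) = 1.389540
  x_2 = 1.107348 - (-0.009459)/1.389540 = 1.114155
Iteration 3:
  f(1.114155) = -0.000002
  f'(1.114155) = 1.388810
  x_3 = 1.114155 - (-0.000002)/1.388810 = 1.114157
Iteration 4:
  f(1.114157) = 0.000000
  f'(1.114157) = 1.388809
  x_4 = 1.114157 - 0.000000/1.388809 = 1.114157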